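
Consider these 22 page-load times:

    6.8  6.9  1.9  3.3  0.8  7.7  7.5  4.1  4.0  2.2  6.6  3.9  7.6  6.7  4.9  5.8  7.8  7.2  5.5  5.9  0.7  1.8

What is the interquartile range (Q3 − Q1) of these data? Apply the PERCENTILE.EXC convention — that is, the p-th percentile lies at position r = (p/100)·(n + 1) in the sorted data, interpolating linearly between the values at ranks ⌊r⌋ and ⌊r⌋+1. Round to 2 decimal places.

Sorted: 0.7, 0.8, 1.8, 1.9, 2.2, 3.3, 3.9, 4.0, 4.1, 4.9, 5.5, 5.8, 5.9, 6.6, 6.7, 6.8, 6.9, 7.2, 7.5, 7.6, 7.7, 7.8.
n = 22.
P25: r = 5.75; ranks 5–6 are 2.2, 3.3; interpolating gives 3.025.
P75: r = 17.25; ranks 17–18 are 6.9, 7.2; interpolating gives 6.975.
Difference: 6.975 − 3.025 = 3.95.

3.95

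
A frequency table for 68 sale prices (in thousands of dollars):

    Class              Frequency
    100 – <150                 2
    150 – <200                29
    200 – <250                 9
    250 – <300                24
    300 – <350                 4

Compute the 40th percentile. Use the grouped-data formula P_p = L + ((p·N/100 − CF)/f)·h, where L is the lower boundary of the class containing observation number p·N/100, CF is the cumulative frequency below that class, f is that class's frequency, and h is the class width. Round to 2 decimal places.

193.45

N = 68; target position k = 40/100 · 68 = 27.2.
Cumulative frequencies: 2, 31, 40, 64, 68.
Observation 27.2 falls in the class 150 – <200.
L = 150, CF = 2, f = 29, h = 50.
P40 = 150 + ((27.2 − 2)/29)·50 = 150 + 43.4483 = 193.448.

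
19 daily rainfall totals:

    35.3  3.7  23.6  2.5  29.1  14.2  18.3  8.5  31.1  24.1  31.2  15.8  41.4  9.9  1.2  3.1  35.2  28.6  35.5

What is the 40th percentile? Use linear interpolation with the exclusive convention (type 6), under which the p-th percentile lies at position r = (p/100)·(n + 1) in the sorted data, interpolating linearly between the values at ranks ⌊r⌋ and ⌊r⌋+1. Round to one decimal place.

Sorted: 1.2, 2.5, 3.1, 3.7, 8.5, 9.9, 14.2, 15.8, 18.3, 23.6, 24.1, 28.6, 29.1, 31.1, 31.2, 35.2, 35.3, 35.5, 41.4.
n = 19.
r = (40/100)·(19 + 1) = 8.
r is an integer, so P40 is the value at rank 8: 15.8.

15.8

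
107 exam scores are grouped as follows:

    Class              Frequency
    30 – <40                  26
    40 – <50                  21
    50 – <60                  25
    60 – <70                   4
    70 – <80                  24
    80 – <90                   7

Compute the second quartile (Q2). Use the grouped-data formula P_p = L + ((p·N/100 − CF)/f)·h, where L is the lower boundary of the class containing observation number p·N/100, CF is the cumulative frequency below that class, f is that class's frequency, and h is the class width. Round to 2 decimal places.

N = 107; target position k = 50/100 · 107 = 53.5.
Cumulative frequencies: 26, 47, 72, 76, 100, 107.
Observation 53.5 falls in the class 50 – <60.
L = 50, CF = 47, f = 25, h = 10.
P50 = 50 + ((53.5 − 47)/25)·10 = 50 + 2.6 = 52.6.

52.60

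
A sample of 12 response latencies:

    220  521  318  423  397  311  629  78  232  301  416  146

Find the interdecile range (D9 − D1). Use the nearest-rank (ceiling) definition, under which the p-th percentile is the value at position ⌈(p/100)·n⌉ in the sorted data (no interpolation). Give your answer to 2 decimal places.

375.00

Sorted: 78, 146, 220, 232, 301, 311, 318, 397, 416, 423, 521, 629.
n = 12.
P10: rank ⌈10/100·12⌉ = 2 → 146.
P90: rank ⌈90/100·12⌉ = 11 → 521.
Difference: 521 − 146 = 375.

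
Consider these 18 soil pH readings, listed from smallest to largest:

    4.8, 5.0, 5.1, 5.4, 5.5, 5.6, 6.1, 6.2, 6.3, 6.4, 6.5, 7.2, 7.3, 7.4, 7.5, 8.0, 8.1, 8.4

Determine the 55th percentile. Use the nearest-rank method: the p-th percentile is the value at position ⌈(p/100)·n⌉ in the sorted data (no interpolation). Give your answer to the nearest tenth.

6.4

n = 18.
Position = ⌈55/100 · 18⌉ = ⌈9.9⌉ = 10.
The value at rank 10 is 6.4.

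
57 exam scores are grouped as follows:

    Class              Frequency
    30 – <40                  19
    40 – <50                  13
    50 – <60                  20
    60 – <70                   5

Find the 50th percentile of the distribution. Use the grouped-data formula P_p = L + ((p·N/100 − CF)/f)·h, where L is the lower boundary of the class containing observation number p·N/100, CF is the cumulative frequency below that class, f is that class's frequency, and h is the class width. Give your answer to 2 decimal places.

N = 57; target position k = 50/100 · 57 = 28.5.
Cumulative frequencies: 19, 32, 52, 57.
Observation 28.5 falls in the class 40 – <50.
L = 40, CF = 19, f = 13, h = 10.
P50 = 40 + ((28.5 − 19)/13)·10 = 40 + 7.30769 = 47.3077.

47.31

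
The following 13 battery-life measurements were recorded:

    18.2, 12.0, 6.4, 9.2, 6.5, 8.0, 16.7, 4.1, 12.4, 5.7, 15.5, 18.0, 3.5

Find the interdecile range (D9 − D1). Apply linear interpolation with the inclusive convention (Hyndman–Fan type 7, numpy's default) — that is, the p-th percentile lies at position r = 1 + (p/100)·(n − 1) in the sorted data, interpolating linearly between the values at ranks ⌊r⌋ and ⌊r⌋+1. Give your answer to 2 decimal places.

13.32

Sorted: 3.5, 4.1, 5.7, 6.4, 6.5, 8.0, 9.2, 12.0, 12.4, 15.5, 16.7, 18.0, 18.2.
n = 13.
P10: r = 2.2; ranks 2–3 are 4.1, 5.7; interpolating gives 4.42.
P90: r = 11.8; ranks 11–12 are 16.7, 18.0; interpolating gives 17.74.
Difference: 17.74 − 4.42 = 13.32.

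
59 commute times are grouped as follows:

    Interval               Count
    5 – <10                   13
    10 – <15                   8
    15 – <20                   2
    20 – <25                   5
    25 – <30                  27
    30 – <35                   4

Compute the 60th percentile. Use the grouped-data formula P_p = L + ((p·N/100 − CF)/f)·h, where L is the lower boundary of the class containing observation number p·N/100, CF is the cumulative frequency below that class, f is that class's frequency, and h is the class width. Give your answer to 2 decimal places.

N = 59; target position k = 60/100 · 59 = 35.4.
Cumulative frequencies: 13, 21, 23, 28, 55, 59.
Observation 35.4 falls in the class 25 – <30.
L = 25, CF = 28, f = 27, h = 5.
P60 = 25 + ((35.4 − 28)/27)·5 = 25 + 1.37037 = 26.3704.

26.37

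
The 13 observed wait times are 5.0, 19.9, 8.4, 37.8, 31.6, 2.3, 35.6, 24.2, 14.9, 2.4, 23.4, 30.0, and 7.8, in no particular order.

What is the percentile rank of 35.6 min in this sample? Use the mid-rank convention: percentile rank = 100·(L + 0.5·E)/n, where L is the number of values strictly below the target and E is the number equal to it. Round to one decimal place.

Sorted: 2.3, 2.4, 5.0, 7.8, 8.4, 14.9, 19.9, 23.4, 24.2, 30.0, 31.6, 35.6, 37.8.
Count below 35.6: L = 11; count equal: E = 1; n = 13.
Percentile rank = 100·(11 + 0.5·1)/13 = 100·11.5/13 = 88.46.

88.5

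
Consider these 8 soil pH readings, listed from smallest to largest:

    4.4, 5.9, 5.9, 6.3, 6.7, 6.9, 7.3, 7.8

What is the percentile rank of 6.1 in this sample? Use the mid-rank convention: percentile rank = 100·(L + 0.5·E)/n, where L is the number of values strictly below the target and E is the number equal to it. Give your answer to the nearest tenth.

37.5

Count below 6.1: L = 3; count equal: E = 0; n = 8.
Percentile rank = 100·(3 + 0.5·0)/8 = 100·3/8 = 37.5.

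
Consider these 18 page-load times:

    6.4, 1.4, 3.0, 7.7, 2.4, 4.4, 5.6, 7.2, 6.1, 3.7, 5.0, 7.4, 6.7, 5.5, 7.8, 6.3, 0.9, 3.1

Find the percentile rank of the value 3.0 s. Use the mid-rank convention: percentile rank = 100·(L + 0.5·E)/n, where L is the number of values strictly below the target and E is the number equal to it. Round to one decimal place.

Sorted: 0.9, 1.4, 2.4, 3.0, 3.1, 3.7, 4.4, 5.0, 5.5, 5.6, 6.1, 6.3, 6.4, 6.7, 7.2, 7.4, 7.7, 7.8.
Count below 3.0: L = 3; count equal: E = 1; n = 18.
Percentile rank = 100·(3 + 0.5·1)/18 = 100·3.5/18 = 19.44.

19.4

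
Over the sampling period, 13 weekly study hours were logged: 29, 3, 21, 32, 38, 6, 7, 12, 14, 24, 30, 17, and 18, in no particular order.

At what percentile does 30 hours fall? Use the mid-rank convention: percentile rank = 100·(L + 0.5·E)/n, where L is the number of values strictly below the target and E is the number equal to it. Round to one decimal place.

80.8

Sorted: 3, 6, 7, 12, 14, 17, 18, 21, 24, 29, 30, 32, 38.
Count below 30: L = 10; count equal: E = 1; n = 13.
Percentile rank = 100·(10 + 0.5·1)/13 = 100·10.5/13 = 80.77.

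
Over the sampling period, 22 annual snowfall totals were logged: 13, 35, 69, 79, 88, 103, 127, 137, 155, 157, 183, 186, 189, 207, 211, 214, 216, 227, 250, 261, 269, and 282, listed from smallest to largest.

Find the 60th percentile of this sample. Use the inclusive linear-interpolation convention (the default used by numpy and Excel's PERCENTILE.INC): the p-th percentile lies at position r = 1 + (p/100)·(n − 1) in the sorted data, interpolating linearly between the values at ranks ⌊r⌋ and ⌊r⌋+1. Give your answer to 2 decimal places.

n = 22.
r = 1 + (60/100)·(22 − 1) = 1 + 12.6 = 13.6.
Rank 13 is 189 and rank 14 is 207.
Interpolate: 189 + 0.6·(207 − 189) = 189 + 0.6·18 = 199.8.

199.80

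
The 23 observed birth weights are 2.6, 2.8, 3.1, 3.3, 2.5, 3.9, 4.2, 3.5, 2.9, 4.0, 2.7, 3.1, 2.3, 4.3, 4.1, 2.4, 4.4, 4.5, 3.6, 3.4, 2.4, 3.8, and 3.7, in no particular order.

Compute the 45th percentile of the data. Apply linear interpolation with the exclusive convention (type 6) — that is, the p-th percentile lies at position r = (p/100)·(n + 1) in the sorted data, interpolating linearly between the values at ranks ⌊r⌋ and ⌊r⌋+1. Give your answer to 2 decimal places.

Sorted: 2.3, 2.4, 2.4, 2.5, 2.6, 2.7, 2.8, 2.9, 3.1, 3.1, 3.3, 3.4, 3.5, 3.6, 3.7, 3.8, 3.9, 4.0, 4.1, 4.2, 4.3, 4.4, 4.5.
n = 23.
r = (45/100)·(23 + 1) = 10.8.
Rank 10 is 3.1 and rank 11 is 3.3.
Interpolate: 3.1 + 0.8·(3.3 − 3.1) = 3.1 + 0.8·0.2 = 3.26.

3.26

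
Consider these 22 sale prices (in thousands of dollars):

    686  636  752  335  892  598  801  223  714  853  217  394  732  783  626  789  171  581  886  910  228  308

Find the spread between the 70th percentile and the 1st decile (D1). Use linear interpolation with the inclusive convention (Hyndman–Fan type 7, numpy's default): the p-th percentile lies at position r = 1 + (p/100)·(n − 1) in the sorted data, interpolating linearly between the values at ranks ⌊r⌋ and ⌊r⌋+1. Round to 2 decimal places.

550.20

Sorted: 171, 217, 223, 228, 308, 335, 394, 581, 598, 626, 636, 686, 714, 732, 752, 783, 789, 801, 853, 886, 892, 910.
n = 22.
P10: r = 3.1; ranks 3–4 are 223, 228; interpolating gives 223.5.
P70: r = 15.7; ranks 15–16 are 752, 783; interpolating gives 773.7.
Difference: 773.7 − 223.5 = 550.2.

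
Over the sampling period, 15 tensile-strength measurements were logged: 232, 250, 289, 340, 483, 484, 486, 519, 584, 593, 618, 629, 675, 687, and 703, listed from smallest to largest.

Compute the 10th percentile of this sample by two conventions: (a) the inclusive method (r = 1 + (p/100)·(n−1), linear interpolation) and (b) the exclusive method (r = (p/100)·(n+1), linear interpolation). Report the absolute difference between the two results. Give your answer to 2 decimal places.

n = 15.
(a) r = 2.4; between ranks 2 (250) and 3 (289): 265.6.
(b) r = 1.6; between ranks 1 (232) and 2 (250): 242.8.
|265.6 − 242.8| = 22.8.

22.80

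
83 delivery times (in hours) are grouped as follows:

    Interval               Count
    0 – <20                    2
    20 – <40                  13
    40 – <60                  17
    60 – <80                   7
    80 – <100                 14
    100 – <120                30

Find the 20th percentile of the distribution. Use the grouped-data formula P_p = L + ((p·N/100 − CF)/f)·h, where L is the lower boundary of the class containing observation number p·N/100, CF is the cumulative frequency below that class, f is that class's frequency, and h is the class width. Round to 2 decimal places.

N = 83; target position k = 20/100 · 83 = 16.6.
Cumulative frequencies: 2, 15, 32, 39, 53, 83.
Observation 16.6 falls in the class 40 – <60.
L = 40, CF = 15, f = 17, h = 20.
P20 = 40 + ((16.6 − 15)/17)·20 = 40 + 1.88235 = 41.8824.

41.88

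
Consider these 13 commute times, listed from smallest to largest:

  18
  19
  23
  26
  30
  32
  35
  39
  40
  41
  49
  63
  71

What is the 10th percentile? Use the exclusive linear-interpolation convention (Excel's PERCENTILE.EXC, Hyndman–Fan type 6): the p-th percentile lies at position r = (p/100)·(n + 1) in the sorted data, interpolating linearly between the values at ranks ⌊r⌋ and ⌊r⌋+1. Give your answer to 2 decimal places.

n = 13.
r = (10/100)·(13 + 1) = 1.4.
Rank 1 is 18 and rank 2 is 19.
Interpolate: 18 + 0.4·(19 − 18) = 18 + 0.4·1 = 18.4.

18.40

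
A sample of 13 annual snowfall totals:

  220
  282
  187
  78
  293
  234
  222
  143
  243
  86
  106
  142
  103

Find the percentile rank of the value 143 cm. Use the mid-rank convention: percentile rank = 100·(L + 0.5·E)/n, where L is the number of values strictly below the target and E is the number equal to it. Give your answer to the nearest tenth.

42.3

Sorted: 78, 86, 103, 106, 142, 143, 187, 220, 222, 234, 243, 282, 293.
Count below 143: L = 5; count equal: E = 1; n = 13.
Percentile rank = 100·(5 + 0.5·1)/13 = 100·5.5/13 = 42.31.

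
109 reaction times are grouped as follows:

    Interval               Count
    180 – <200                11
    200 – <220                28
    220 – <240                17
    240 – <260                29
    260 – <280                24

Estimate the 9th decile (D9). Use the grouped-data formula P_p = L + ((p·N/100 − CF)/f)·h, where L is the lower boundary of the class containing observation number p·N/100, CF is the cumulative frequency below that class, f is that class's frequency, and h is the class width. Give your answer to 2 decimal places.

N = 109; target position k = 90/100 · 109 = 98.1.
Cumulative frequencies: 11, 39, 56, 85, 109.
Observation 98.1 falls in the class 260 – <280.
L = 260, CF = 85, f = 24, h = 20.
P90 = 260 + ((98.1 − 85)/24)·20 = 260 + 10.9167 = 270.917.

270.92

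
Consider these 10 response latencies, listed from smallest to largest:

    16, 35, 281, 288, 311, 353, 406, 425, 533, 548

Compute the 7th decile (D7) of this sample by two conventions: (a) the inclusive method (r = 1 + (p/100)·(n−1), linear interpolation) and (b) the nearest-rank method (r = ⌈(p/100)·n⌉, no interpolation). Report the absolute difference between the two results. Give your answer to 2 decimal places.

5.70

n = 10.
(a) r = 7.3; between ranks 7 (406) and 8 (425): 411.7.
(b) the nearest-rank method: rank 7 → 406.
|411.7 − 406| = 5.7.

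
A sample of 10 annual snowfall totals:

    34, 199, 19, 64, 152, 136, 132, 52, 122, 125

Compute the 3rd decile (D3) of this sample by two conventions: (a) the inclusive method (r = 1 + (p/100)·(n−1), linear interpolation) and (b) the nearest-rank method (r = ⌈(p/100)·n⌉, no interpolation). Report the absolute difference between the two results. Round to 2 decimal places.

Sorted: 19, 34, 52, 64, 122, 125, 132, 136, 152, 199.
n = 10.
(a) r = 3.7; between ranks 3 (52) and 4 (64): 60.4.
(b) the nearest-rank method: rank 3 → 52.
|60.4 − 52| = 8.4.

8.40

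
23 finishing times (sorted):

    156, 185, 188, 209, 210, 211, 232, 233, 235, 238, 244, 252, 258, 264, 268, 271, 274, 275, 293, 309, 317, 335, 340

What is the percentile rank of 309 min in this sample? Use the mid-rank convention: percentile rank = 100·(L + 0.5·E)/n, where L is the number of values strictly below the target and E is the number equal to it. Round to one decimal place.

Count below 309: L = 19; count equal: E = 1; n = 23.
Percentile rank = 100·(19 + 0.5·1)/23 = 100·19.5/23 = 84.78.

84.8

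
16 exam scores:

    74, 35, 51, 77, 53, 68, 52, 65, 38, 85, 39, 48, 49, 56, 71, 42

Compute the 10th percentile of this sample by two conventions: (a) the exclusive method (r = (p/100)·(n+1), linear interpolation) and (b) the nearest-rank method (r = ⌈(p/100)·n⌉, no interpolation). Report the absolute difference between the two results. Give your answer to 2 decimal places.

0.90

Sorted: 35, 38, 39, 42, 48, 49, 51, 52, 53, 56, 65, 68, 71, 74, 77, 85.
n = 16.
(a) r = 1.7; between ranks 1 (35) and 2 (38): 37.1.
(b) the nearest-rank method: rank 2 → 38.
|37.1 − 38| = 0.9.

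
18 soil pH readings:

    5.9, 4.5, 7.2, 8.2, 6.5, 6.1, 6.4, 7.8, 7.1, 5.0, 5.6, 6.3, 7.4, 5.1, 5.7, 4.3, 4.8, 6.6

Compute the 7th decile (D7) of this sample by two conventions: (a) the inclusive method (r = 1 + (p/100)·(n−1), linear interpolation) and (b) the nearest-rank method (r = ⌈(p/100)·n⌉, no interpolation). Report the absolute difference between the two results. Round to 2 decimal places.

0.01

Sorted: 4.3, 4.5, 4.8, 5.0, 5.1, 5.6, 5.7, 5.9, 6.1, 6.3, 6.4, 6.5, 6.6, 7.1, 7.2, 7.4, 7.8, 8.2.
n = 18.
(a) r = 12.9; between ranks 12 (6.5) and 13 (6.6): 6.59.
(b) the nearest-rank method: rank 13 → 6.6.
|6.59 − 6.6| = 0.01.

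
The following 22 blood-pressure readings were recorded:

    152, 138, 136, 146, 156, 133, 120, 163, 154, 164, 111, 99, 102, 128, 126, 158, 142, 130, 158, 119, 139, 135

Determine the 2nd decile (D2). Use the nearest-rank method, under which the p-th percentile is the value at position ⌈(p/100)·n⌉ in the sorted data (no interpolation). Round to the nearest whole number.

120

Sorted: 99, 102, 111, 119, 120, 126, 128, 130, 133, 135, 136, 138, 139, 142, 146, 152, 154, 156, 158, 158, 163, 164.
n = 22.
Position = ⌈20/100 · 22⌉ = ⌈4.4⌉ = 5.
The value at rank 5 is 120.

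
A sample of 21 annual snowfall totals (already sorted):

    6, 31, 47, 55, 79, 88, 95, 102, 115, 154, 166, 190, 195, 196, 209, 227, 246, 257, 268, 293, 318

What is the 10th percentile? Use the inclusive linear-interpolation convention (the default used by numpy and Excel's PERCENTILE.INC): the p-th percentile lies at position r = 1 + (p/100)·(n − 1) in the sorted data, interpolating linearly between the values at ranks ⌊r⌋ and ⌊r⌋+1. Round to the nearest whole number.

47

n = 21.
r = 1 + (10/100)·(21 − 1) = 1 + 2 = 3.
r is an integer, so P10 is the value at rank 3: 47.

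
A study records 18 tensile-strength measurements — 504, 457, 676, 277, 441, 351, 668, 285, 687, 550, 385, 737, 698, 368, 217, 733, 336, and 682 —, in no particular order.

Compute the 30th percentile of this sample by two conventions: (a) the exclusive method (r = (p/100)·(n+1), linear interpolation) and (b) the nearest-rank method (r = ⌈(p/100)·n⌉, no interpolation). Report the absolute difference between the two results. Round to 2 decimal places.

Sorted: 217, 277, 285, 336, 351, 368, 385, 441, 457, 504, 550, 668, 676, 682, 687, 698, 733, 737.
n = 18.
(a) r = 5.7; between ranks 5 (351) and 6 (368): 362.9.
(b) the nearest-rank method: rank 6 → 368.
|362.9 − 368| = 5.1.

5.10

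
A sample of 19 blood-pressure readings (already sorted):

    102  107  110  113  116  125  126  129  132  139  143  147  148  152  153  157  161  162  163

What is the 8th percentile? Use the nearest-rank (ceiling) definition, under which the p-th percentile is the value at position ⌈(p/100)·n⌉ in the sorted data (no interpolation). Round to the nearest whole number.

n = 19.
Position = ⌈8/100 · 19⌉ = ⌈1.52⌉ = 2.
The value at rank 2 is 107.

107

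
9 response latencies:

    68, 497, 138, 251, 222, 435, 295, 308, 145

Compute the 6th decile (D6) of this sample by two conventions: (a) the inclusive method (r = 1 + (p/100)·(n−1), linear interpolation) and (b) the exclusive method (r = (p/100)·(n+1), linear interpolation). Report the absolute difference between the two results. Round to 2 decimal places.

8.80

Sorted: 68, 138, 145, 222, 251, 295, 308, 435, 497.
n = 9.
(a) r = 5.8; between ranks 5 (251) and 6 (295): 286.2.
(b) r = 6 → value at rank 6 = 295.
|286.2 − 295| = 8.8.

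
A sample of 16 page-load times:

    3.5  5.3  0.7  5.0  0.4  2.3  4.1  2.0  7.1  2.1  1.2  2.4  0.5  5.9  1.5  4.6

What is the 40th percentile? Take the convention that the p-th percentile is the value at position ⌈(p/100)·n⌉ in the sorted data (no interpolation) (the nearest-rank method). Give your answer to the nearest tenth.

Sorted: 0.4, 0.5, 0.7, 1.2, 1.5, 2.0, 2.1, 2.3, 2.4, 3.5, 4.1, 4.6, 5.0, 5.3, 5.9, 7.1.
n = 16.
Position = ⌈40/100 · 16⌉ = ⌈6.4⌉ = 7.
The value at rank 7 is 2.1.

2.1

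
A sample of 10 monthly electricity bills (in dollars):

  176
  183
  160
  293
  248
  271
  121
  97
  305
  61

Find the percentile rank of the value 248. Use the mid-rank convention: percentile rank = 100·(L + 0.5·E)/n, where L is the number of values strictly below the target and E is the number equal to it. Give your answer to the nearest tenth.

Sorted: 61, 97, 121, 160, 176, 183, 248, 271, 293, 305.
Count below 248: L = 6; count equal: E = 1; n = 10.
Percentile rank = 100·(6 + 0.5·1)/10 = 100·6.5/10 = 65.

65.0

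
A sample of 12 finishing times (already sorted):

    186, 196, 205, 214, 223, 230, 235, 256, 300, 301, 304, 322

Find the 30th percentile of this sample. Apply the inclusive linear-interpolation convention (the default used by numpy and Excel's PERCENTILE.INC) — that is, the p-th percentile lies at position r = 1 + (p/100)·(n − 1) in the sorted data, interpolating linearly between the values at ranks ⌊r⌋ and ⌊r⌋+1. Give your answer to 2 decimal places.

n = 12.
r = 1 + (30/100)·(12 − 1) = 1 + 3.3 = 4.3.
Rank 4 is 214 and rank 5 is 223.
Interpolate: 214 + 0.3·(223 − 214) = 214 + 0.3·9 = 216.7.

216.70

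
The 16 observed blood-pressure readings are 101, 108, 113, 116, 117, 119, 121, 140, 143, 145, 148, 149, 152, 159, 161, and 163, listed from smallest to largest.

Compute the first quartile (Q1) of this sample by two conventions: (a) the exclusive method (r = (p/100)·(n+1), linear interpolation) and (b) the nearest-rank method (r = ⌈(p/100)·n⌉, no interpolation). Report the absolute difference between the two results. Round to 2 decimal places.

n = 16.
(a) r = 4.25; between ranks 4 (116) and 5 (117): 116.25.
(b) the nearest-rank method: rank 4 → 116.
|116.25 − 116| = 0.25.

0.25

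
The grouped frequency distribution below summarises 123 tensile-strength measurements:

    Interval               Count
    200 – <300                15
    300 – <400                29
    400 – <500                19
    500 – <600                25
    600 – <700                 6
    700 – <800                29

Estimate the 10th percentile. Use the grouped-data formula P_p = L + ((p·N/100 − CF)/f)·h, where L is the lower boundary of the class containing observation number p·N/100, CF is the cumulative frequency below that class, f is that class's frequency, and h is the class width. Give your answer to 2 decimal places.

282.00

N = 123; target position k = 10/100 · 123 = 12.3.
Cumulative frequencies: 15, 44, 63, 88, 94, 123.
Observation 12.3 falls in the class 200 – <300.
L = 200, CF = 0, f = 15, h = 100.
P10 = 200 + ((12.3 − 0)/15)·100 = 200 + 82 = 282.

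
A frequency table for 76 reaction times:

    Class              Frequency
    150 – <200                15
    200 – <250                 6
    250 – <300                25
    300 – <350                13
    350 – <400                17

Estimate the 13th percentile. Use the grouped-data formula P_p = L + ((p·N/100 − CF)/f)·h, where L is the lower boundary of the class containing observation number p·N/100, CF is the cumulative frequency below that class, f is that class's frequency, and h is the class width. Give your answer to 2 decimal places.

182.93

N = 76; target position k = 13/100 · 76 = 9.88.
Cumulative frequencies: 15, 21, 46, 59, 76.
Observation 9.88 falls in the class 150 – <200.
L = 150, CF = 0, f = 15, h = 50.
P13 = 150 + ((9.88 − 0)/15)·50 = 150 + 32.9333 = 182.933.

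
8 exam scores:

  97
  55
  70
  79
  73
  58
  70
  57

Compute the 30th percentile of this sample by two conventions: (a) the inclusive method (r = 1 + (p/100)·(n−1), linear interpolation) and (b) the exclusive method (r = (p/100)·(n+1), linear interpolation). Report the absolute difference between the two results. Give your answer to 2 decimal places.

1.50

Sorted: 55, 57, 58, 70, 70, 73, 79, 97.
n = 8.
(a) r = 3.1; between ranks 3 (58) and 4 (70): 59.2.
(b) r = 2.7; between ranks 2 (57) and 3 (58): 57.7.
|59.2 − 57.7| = 1.5.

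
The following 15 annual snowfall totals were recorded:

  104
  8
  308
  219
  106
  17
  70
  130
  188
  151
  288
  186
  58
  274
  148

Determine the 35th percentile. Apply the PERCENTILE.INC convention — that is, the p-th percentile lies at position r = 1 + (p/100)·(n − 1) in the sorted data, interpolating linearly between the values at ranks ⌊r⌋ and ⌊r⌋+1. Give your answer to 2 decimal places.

Sorted: 8, 17, 58, 70, 104, 106, 130, 148, 151, 186, 188, 219, 274, 288, 308.
n = 15.
r = 1 + (35/100)·(15 − 1) = 1 + 4.9 = 5.9.
Rank 5 is 104 and rank 6 is 106.
Interpolate: 104 + 0.9·(106 − 104) = 104 + 0.9·2 = 105.8.

105.80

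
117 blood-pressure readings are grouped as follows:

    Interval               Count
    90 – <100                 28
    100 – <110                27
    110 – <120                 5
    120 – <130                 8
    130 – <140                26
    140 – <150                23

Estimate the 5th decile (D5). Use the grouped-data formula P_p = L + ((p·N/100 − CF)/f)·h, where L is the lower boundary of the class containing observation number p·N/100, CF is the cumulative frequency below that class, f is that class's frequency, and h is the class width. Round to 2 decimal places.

117.00

N = 117; target position k = 50/100 · 117 = 58.5.
Cumulative frequencies: 28, 55, 60, 68, 94, 117.
Observation 58.5 falls in the class 110 – <120.
L = 110, CF = 55, f = 5, h = 10.
P50 = 110 + ((58.5 − 55)/5)·10 = 110 + 7 = 117.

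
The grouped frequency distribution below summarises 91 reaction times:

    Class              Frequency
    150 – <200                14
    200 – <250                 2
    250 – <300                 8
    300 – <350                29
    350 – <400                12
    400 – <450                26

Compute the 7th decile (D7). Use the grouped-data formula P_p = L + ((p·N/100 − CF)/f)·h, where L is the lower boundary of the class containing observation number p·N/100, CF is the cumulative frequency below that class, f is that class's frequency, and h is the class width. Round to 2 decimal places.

N = 91; target position k = 70/100 · 91 = 63.7.
Cumulative frequencies: 14, 16, 24, 53, 65, 91.
Observation 63.7 falls in the class 350 – <400.
L = 350, CF = 53, f = 12, h = 50.
P70 = 350 + ((63.7 − 53)/12)·50 = 350 + 44.5833 = 394.583.

394.58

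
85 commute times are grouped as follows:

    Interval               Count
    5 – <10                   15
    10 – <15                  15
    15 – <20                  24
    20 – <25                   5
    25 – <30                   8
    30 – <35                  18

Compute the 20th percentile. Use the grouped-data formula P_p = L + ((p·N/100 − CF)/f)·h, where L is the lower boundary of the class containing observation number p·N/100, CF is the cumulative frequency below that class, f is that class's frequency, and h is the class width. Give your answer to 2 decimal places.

10.67

N = 85; target position k = 20/100 · 85 = 17.
Cumulative frequencies: 15, 30, 54, 59, 67, 85.
Observation 17 falls in the class 10 – <15.
L = 10, CF = 15, f = 15, h = 5.
P20 = 10 + ((17 − 15)/15)·5 = 10 + 0.666667 = 10.6667.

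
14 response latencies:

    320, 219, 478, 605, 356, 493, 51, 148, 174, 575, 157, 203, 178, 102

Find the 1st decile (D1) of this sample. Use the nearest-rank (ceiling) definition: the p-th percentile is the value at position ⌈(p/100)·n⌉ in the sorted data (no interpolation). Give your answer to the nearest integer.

102

Sorted: 51, 102, 148, 157, 174, 178, 203, 219, 320, 356, 478, 493, 575, 605.
n = 14.
Position = ⌈10/100 · 14⌉ = ⌈1.4⌉ = 2.
The value at rank 2 is 102.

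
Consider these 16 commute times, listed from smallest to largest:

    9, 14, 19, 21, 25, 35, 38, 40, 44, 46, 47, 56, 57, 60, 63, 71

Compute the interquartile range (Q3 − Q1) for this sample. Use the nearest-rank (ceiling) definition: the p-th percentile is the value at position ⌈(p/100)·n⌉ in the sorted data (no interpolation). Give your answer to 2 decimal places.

35.00

n = 16.
P25: rank ⌈25/100·16⌉ = 4 → 21.
P75: rank ⌈75/100·16⌉ = 12 → 56.
Difference: 56 − 21 = 35.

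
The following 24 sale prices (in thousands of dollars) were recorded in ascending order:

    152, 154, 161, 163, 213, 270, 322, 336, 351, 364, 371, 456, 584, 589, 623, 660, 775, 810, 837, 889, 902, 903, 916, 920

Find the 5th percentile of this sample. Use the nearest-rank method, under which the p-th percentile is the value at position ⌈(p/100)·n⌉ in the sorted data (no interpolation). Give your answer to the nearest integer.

154

n = 24.
Position = ⌈5/100 · 24⌉ = ⌈1.2⌉ = 2.
The value at rank 2 is 154.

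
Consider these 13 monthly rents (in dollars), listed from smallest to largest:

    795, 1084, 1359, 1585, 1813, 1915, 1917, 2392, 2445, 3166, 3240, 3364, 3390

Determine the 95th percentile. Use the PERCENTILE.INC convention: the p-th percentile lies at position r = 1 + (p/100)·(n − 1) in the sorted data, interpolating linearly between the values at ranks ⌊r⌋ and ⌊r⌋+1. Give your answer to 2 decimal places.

n = 13.
r = 1 + (95/100)·(13 − 1) = 1 + 11.4 = 12.4.
Rank 12 is 3364 and rank 13 is 3390.
Interpolate: 3364 + 0.4·(3390 − 3364) = 3364 + 0.4·26 = 3374.4.

3374.40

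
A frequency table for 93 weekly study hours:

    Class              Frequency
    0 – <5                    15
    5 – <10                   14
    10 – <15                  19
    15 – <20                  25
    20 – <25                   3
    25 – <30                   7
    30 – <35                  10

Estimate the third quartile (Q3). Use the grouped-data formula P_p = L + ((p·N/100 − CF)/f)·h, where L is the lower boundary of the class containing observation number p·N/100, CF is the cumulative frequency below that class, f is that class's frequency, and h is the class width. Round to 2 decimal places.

19.35

N = 93; target position k = 75/100 · 93 = 69.75.
Cumulative frequencies: 15, 29, 48, 73, 76, 83, 93.
Observation 69.75 falls in the class 15 – <20.
L = 15, CF = 48, f = 25, h = 5.
P75 = 15 + ((69.75 − 48)/25)·5 = 15 + 4.35 = 19.35.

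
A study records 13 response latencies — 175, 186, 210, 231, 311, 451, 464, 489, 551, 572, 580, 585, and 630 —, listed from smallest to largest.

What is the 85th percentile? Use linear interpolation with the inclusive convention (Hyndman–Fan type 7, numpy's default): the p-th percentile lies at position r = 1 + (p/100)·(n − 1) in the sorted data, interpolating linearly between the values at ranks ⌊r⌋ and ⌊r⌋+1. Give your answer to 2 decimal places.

581.00

n = 13.
r = 1 + (85/100)·(13 − 1) = 1 + 10.2 = 11.2.
Rank 11 is 580 and rank 12 is 585.
Interpolate: 580 + 0.2·(585 − 580) = 580 + 0.2·5 = 581.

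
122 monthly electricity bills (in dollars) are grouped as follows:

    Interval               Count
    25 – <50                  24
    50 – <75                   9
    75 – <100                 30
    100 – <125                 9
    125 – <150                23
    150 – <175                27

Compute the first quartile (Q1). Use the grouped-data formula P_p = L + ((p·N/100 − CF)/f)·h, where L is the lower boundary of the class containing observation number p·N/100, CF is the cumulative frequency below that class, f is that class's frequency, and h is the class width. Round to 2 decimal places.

N = 122; target position k = 25/100 · 122 = 30.5.
Cumulative frequencies: 24, 33, 63, 72, 95, 122.
Observation 30.5 falls in the class 50 – <75.
L = 50, CF = 24, f = 9, h = 25.
P25 = 50 + ((30.5 − 24)/9)·25 = 50 + 18.0556 = 68.0556.

68.06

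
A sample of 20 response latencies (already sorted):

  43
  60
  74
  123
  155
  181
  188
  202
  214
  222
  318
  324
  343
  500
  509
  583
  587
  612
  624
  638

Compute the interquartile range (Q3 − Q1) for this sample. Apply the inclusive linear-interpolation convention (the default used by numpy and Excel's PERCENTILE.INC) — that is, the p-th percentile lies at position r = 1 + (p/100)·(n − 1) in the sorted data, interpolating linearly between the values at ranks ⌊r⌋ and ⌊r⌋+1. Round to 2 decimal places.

353.00

n = 20.
P25: r = 5.75; ranks 5–6 are 155, 181; interpolating gives 174.5.
P75: r = 15.25; ranks 15–16 are 509, 583; interpolating gives 527.5.
Difference: 527.5 − 174.5 = 353.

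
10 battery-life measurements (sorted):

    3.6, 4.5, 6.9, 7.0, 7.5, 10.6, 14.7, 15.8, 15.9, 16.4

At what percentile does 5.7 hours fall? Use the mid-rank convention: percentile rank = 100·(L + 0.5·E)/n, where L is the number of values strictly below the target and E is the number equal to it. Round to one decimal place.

20.0

Count below 5.7: L = 2; count equal: E = 0; n = 10.
Percentile rank = 100·(2 + 0.5·0)/10 = 100·2/10 = 20.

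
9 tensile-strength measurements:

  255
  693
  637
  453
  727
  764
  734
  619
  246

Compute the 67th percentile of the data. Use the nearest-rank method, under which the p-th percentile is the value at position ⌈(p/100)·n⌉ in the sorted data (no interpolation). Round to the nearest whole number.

Sorted: 246, 255, 453, 619, 637, 693, 727, 734, 764.
n = 9.
Position = ⌈67/100 · 9⌉ = ⌈6.03⌉ = 7.
The value at rank 7 is 727.

727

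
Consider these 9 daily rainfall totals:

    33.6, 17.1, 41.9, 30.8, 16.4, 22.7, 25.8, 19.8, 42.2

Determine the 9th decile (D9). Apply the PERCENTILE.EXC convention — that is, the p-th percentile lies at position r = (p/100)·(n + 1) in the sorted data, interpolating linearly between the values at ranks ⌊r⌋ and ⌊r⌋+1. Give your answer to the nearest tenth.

42.2

Sorted: 16.4, 17.1, 19.8, 22.7, 25.8, 30.8, 33.6, 41.9, 42.2.
n = 9.
r = (90/100)·(9 + 1) = 9.
r is an integer, so P90 is the value at rank 9: 42.2.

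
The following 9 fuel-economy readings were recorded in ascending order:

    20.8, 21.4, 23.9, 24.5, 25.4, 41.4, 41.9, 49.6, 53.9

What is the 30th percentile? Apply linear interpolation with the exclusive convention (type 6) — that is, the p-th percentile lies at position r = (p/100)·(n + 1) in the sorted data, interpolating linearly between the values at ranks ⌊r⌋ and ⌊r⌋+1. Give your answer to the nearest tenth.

23.9

n = 9.
r = (30/100)·(9 + 1) = 3.
r is an integer, so P30 is the value at rank 3: 23.9.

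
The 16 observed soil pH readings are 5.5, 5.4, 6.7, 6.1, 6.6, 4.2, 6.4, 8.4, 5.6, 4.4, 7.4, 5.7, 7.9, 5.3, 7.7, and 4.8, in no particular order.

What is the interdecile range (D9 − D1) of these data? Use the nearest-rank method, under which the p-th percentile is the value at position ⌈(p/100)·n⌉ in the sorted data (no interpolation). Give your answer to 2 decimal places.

3.50

Sorted: 4.2, 4.4, 4.8, 5.3, 5.4, 5.5, 5.6, 5.7, 6.1, 6.4, 6.6, 6.7, 7.4, 7.7, 7.9, 8.4.
n = 16.
P10: rank ⌈10/100·16⌉ = 2 → 4.4.
P90: rank ⌈90/100·16⌉ = 15 → 7.9.
Difference: 7.9 − 4.4 = 3.5.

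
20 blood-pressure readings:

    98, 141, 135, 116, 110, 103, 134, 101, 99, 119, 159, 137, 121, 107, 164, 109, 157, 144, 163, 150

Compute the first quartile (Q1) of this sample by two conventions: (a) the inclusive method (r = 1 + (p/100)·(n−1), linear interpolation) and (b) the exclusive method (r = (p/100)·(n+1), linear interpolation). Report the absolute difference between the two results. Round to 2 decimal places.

Sorted: 98, 99, 101, 103, 107, 109, 110, 116, 119, 121, 134, 135, 137, 141, 144, 150, 157, 159, 163, 164.
n = 20.
(a) r = 5.75; between ranks 5 (107) and 6 (109): 108.5.
(b) r = 5.25; between ranks 5 (107) and 6 (109): 107.5.
|108.5 − 107.5| = 1.

1.00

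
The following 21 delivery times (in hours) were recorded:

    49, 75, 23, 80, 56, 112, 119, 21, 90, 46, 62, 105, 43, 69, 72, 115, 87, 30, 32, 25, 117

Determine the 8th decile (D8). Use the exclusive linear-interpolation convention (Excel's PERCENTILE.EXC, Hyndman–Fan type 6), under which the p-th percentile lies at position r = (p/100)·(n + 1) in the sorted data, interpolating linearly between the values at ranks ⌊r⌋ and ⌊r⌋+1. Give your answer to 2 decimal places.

Sorted: 21, 23, 25, 30, 32, 43, 46, 49, 56, 62, 69, 72, 75, 80, 87, 90, 105, 112, 115, 117, 119.
n = 21.
r = (80/100)·(21 + 1) = 17.6.
Rank 17 is 105 and rank 18 is 112.
Interpolate: 105 + 0.6·(112 − 105) = 105 + 0.6·7 = 109.2.

109.20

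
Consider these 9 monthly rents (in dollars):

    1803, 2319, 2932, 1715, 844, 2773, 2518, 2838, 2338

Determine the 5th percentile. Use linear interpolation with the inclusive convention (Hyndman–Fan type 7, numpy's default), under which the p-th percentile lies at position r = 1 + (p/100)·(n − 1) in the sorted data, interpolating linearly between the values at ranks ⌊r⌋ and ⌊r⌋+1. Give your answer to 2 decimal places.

1192.40

Sorted: 844, 1715, 1803, 2319, 2338, 2518, 2773, 2838, 2932.
n = 9.
r = 1 + (5/100)·(9 − 1) = 1 + 0.4 = 1.4.
Rank 1 is 844 and rank 2 is 1715.
Interpolate: 844 + 0.4·(1715 − 844) = 844 + 0.4·871 = 1192.4.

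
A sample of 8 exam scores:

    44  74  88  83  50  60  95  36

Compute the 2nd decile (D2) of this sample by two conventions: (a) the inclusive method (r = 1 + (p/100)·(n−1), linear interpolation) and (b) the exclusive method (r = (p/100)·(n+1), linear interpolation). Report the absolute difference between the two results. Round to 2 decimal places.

4.00

Sorted: 36, 44, 50, 60, 74, 83, 88, 95.
n = 8.
(a) r = 2.4; between ranks 2 (44) and 3 (50): 46.4.
(b) r = 1.8; between ranks 1 (36) and 2 (44): 42.4.
|46.4 − 42.4| = 4.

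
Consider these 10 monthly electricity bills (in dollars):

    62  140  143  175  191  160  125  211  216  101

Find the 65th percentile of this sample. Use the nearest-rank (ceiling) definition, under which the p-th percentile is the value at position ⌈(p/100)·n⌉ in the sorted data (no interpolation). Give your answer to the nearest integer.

Sorted: 62, 101, 125, 140, 143, 160, 175, 191, 211, 216.
n = 10.
Position = ⌈65/100 · 10⌉ = ⌈6.5⌉ = 7.
The value at rank 7 is 175.

175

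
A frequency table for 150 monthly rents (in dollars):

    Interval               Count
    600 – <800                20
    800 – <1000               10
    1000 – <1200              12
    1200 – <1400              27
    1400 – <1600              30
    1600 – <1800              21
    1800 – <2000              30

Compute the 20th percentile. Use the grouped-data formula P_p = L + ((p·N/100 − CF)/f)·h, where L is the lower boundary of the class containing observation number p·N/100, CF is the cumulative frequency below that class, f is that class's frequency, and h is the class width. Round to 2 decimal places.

N = 150; target position k = 20/100 · 150 = 30.
Cumulative frequencies: 20, 30, 42, 69, 99, 120, 150.
Observation 30 falls in the class 800 – <1000.
L = 800, CF = 20, f = 10, h = 200.
P20 = 800 + ((30 − 20)/10)·200 = 800 + 200 = 1000.

1000.00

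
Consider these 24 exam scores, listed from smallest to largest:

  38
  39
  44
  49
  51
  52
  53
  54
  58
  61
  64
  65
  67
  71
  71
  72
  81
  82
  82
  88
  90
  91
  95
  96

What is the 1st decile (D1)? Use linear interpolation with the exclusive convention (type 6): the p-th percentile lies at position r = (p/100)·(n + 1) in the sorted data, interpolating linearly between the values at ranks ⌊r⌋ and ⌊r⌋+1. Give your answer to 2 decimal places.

41.50

n = 24.
r = (10/100)·(24 + 1) = 2.5.
Rank 2 is 39 and rank 3 is 44.
Interpolate: 39 + 0.5·(44 − 39) = 39 + 0.5·5 = 41.5.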